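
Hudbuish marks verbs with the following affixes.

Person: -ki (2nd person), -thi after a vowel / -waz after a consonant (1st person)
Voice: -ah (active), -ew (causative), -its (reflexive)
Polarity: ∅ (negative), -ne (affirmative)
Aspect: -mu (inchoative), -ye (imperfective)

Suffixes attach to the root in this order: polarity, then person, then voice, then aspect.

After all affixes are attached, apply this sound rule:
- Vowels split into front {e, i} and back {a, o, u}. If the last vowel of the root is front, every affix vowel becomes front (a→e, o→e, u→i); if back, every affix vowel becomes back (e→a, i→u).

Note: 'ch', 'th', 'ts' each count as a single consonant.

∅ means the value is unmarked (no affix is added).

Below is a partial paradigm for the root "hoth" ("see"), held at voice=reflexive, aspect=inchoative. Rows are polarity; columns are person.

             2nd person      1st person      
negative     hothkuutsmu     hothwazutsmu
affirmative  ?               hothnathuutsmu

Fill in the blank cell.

Attach polarity affirmative -ne → hothne.
Attach person 2nd person -ki → hothneki.
Attach voice reflexive -its → hothnekiits.
Attach aspect inchoative -mu → hothnekiitsmu.
Apply vowel harmony: hothnekiitsmu → hothnakuutsmu.

hothnakuutsmu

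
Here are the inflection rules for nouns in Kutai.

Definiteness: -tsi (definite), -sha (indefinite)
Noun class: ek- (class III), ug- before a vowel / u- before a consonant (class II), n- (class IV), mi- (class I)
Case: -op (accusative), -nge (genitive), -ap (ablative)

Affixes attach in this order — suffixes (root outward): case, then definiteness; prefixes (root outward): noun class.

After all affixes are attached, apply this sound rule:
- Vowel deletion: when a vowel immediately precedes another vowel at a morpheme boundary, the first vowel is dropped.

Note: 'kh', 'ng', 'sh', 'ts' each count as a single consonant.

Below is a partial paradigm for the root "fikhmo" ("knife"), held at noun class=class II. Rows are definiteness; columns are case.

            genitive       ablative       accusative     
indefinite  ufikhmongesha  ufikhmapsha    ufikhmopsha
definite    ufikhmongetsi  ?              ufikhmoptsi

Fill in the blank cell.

ufikhmaptsi

Attach case ablative -ap → fikhmoap.
Attach noun class class II u- (before consonant 'f') → ufikhmoap.
Attach definiteness definite -tsi → ufikhmoaptsi.
Apply vowel deletion: ufikhmoaptsi → ufikhmaptsi.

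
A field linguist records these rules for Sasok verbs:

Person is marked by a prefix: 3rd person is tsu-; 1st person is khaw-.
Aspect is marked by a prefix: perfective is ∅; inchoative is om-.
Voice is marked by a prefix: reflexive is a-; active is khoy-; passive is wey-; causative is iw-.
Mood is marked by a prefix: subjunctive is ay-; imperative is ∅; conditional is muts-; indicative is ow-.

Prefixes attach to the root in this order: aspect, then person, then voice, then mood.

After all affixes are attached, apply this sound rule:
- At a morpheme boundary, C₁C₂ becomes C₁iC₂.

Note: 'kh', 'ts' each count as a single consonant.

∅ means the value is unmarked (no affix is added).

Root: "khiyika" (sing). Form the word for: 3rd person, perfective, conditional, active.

mutsikhoyitsukhiyika

aspect = perfective: zero marking, form stays khiyika.
Attach person 3rd person tsu- → tsukhiyika.
Attach voice active khoy- → khoytsukhiyika.
Attach mood conditional muts- → mutskhoytsukhiyika.
Apply epenthesis: mutskhoytsukhiyika → mutsikhoyitsukhiyika.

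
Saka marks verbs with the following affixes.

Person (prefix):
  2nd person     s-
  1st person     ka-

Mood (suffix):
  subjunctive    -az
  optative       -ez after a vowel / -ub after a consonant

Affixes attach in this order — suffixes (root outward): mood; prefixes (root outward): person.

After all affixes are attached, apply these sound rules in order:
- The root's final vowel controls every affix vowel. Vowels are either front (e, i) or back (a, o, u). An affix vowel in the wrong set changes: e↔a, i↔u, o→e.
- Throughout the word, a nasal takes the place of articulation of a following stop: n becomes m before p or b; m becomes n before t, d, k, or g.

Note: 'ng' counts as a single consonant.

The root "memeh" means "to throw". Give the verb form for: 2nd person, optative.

Attach person 2nd person s- → smemeh.
Attach mood optative -ub (after consonant 'h') → smemehub.
Apply vowel harmony: smemehub → smemehib.
Nasal assimilation: no change.

smemehib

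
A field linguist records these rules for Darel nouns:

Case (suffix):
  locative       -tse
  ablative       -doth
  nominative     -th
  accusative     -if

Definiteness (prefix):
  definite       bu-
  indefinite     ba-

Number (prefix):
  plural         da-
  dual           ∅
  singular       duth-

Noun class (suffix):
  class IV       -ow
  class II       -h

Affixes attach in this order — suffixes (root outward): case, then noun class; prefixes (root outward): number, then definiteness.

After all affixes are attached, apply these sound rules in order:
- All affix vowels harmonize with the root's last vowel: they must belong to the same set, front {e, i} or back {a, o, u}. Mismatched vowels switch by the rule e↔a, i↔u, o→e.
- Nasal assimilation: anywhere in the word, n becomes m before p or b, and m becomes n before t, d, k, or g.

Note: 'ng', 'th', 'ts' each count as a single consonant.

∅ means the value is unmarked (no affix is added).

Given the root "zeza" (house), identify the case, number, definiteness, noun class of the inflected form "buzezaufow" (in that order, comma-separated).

accusative, dual, definite, class IV

Segment: bu-zeza-if-ow.
case: -if → accusative.
number: ∅ → dual.
definiteness: bu- → definite.
noun class: -ow → class IV.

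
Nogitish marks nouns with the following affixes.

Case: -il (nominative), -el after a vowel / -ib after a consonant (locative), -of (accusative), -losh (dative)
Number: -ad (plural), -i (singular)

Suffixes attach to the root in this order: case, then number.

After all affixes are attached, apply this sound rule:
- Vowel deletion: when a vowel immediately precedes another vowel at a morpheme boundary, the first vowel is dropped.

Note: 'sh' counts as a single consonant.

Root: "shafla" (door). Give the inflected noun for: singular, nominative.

shaflili

Attach case nominative -il → shaflail.
Attach number singular -i → shaflaili.
Apply vowel deletion: shaflaili → shaflili.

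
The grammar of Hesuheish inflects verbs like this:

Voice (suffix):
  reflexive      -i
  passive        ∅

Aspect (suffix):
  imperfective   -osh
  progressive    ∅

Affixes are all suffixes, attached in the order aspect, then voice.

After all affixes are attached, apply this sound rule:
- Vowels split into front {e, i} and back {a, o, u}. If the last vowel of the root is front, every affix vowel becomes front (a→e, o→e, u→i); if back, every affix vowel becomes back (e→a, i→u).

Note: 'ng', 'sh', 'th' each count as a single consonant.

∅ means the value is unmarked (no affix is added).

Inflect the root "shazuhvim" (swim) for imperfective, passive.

shazuhvimesh

Attach aspect imperfective -osh → shazuhvimosh.
voice = passive: zero marking, form stays shazuhvimosh.
Apply vowel harmony: shazuhvimosh → shazuhvimesh.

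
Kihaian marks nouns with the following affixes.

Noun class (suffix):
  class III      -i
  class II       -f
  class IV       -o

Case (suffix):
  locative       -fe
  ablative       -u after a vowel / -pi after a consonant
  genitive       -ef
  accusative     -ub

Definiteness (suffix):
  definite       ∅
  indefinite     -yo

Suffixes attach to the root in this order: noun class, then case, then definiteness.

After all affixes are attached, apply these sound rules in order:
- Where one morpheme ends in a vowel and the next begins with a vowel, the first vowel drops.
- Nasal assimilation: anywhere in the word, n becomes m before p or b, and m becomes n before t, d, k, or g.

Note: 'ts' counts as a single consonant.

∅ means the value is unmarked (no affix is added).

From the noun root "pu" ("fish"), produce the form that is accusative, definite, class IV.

pub

Attach noun class class IV -o → puo.
Attach case accusative -ub → puoub.
definiteness = definite: zero marking, form stays puoub.
Apply vowel deletion: puoub → pub.
Nasal assimilation: no change.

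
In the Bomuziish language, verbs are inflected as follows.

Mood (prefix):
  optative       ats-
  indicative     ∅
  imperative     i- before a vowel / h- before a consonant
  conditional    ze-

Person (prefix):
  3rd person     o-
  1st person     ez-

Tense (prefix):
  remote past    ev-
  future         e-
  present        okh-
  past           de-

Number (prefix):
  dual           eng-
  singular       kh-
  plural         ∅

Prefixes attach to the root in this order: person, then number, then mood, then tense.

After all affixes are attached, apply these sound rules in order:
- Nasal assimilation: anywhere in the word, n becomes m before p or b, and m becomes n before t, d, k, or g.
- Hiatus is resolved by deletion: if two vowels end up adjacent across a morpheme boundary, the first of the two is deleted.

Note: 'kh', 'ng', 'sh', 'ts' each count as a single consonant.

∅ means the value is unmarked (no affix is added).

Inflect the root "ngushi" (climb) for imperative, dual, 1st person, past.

dengezngushi

Attach person 1st person ez- → ezngushi.
Attach number dual eng- → engezngushi.
Attach mood imperative i- (before vowel 'e') → iengezngushi.
Attach tense past de- → deiengezngushi.
Nasal assimilation: no change.
Apply vowel deletion: deiengezngushi → dengezngushi.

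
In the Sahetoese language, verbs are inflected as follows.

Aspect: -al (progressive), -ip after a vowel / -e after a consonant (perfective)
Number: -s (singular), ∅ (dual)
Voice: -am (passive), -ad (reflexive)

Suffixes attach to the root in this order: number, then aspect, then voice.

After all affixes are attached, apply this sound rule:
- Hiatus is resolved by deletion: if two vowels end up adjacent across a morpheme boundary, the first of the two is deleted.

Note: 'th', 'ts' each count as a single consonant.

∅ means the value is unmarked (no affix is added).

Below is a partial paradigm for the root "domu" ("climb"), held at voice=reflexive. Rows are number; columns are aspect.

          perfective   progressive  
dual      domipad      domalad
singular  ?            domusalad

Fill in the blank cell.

domusad

Attach number singular -s → domus.
Attach aspect perfective -e (after consonant 's') → domuse.
Attach voice reflexive -ad → domusead.
Apply vowel deletion: domusead → domusad.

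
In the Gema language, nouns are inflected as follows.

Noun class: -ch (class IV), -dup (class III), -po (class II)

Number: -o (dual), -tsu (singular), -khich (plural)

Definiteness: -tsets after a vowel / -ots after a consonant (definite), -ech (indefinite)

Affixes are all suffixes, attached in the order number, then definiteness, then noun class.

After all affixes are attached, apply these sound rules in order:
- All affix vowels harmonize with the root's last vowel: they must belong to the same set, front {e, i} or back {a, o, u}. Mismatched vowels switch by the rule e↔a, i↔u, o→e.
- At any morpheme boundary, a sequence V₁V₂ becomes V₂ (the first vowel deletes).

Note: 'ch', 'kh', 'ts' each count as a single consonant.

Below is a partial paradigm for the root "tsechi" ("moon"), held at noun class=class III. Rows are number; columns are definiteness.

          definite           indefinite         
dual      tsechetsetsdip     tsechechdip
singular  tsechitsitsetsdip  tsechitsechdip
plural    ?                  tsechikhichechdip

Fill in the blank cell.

Attach number plural -khich → tsechikhich.
Attach definiteness definite -ots (after consonant 'ch') → tsechikhichots.
Attach noun class class III -dup → tsechikhichotsdup.
Apply vowel harmony: tsechikhichotsdup → tsechikhichetsdip.
Vowel deletion: no change.

tsechikhichetsdip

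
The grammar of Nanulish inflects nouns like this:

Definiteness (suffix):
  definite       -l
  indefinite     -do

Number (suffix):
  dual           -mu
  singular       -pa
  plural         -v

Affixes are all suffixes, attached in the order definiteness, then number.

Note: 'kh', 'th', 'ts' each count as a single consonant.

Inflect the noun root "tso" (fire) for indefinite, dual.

Attach definiteness indefinite -do → tsodo.
Attach number dual -mu → tsodomu.

tsodomu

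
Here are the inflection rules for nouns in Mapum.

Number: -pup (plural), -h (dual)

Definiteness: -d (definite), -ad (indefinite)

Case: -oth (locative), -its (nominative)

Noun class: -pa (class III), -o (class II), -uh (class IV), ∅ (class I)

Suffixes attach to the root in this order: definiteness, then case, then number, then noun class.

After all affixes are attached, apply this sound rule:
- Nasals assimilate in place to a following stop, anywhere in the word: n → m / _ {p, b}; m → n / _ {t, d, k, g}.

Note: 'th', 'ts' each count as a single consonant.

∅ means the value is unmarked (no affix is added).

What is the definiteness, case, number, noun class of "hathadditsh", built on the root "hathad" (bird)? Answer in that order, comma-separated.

Segment: hathad-d-its-h.
definiteness: -d → definite.
case: -its → nominative.
number: -h → dual.
noun class: ∅ → class I.

definite, nominative, dual, class I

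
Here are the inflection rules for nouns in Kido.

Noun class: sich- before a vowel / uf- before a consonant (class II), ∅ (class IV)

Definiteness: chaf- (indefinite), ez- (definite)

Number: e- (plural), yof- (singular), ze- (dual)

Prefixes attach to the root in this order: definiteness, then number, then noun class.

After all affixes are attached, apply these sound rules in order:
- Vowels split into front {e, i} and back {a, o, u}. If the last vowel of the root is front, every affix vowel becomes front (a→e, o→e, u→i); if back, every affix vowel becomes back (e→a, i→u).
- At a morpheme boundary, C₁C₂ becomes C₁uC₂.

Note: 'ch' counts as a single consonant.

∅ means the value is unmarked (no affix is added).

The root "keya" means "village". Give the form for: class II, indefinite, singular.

ufuyofuchafukeya

Attach definiteness indefinite chaf- → chafkeya.
Attach number singular yof- → yofchafkeya.
Attach noun class class II uf- (before consonant 'y') → ufyofchafkeya.
Vowel harmony: no change.
Apply epenthesis: ufyofchafkeya → ufuyofuchafukeya.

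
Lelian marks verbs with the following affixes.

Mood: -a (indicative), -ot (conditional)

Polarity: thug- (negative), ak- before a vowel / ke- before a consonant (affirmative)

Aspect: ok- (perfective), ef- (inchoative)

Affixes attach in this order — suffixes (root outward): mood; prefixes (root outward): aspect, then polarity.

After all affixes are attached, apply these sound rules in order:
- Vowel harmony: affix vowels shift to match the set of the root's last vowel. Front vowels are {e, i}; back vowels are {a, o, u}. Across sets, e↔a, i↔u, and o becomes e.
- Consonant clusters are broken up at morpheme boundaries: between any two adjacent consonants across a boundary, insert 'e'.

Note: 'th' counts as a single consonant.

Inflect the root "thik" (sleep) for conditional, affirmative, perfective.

Attach mood conditional -ot → thikot.
Attach aspect perfective ok- → okthikot.
Attach polarity affirmative ak- (before vowel 'o') → akokthikot.
Apply vowel harmony: akokthikot → ekekthiket.
Apply epenthesis: ekekthiket → ekekethiket.

ekekethiket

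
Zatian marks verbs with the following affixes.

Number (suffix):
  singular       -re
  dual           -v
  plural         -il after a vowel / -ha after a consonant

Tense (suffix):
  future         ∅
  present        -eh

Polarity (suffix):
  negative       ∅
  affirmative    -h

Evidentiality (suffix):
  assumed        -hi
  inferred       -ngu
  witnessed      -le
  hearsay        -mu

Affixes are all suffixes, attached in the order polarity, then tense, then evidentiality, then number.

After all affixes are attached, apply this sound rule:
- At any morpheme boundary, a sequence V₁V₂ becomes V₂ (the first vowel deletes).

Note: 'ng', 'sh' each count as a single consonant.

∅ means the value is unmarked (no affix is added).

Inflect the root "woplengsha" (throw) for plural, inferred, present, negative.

polarity = negative: zero marking, form stays woplengsha.
Attach tense present -eh → woplengshaeh.
Attach evidentiality inferred -ngu → woplengshaehngu.
Attach number plural -il (after vowel 'u') → woplengshaehnguil.
Apply vowel deletion: woplengshaehnguil → woplengshehngil.

woplengshehngil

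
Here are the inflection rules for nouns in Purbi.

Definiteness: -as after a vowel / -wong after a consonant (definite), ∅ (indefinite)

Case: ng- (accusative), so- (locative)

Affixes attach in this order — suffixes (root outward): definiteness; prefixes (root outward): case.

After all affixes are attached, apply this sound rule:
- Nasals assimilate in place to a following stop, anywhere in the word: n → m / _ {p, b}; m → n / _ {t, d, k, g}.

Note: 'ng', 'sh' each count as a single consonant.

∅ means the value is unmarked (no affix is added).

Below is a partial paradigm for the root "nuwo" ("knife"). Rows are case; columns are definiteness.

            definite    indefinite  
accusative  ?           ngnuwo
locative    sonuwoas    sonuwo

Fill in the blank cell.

Attach definiteness definite -as (after vowel 'o') → nuwoas.
Attach case accusative ng- → ngnuwoas.
Nasal assimilation: no change.

ngnuwoas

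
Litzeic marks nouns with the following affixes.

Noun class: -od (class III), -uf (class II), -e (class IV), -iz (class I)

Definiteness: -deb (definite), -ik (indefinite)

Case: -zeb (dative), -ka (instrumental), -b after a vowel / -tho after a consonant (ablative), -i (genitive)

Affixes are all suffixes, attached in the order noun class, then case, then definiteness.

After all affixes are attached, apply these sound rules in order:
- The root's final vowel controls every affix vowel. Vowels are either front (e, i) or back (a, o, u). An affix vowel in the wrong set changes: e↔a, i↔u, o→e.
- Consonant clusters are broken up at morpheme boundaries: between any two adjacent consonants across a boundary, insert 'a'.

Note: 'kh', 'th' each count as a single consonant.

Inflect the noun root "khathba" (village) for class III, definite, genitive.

Attach noun class class III -od → khathbaod.
Attach case genitive -i → khathbaodi.
Attach definiteness definite -deb → khathbaodideb.
Apply vowel harmony: khathbaodideb → khathbaodudab.
Epenthesis: no change.

khathbaodudab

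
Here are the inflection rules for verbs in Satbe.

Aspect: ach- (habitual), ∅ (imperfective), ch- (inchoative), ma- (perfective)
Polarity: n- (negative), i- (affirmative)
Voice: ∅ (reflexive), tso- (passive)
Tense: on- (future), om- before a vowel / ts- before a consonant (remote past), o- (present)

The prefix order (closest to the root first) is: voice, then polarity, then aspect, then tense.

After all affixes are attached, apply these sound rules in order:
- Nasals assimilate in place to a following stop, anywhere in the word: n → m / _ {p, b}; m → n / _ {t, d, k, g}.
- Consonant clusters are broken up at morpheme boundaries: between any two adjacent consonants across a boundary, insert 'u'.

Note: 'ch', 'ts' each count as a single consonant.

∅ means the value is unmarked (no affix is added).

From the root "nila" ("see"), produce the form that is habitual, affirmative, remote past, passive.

Attach voice passive tso- → tsonila.
Attach polarity affirmative i- → itsonila.
Attach aspect habitual ach- → achitsonila.
Attach tense remote past om- (before vowel 'a') → omachitsonila.
Nasal assimilation: no change.
Epenthesis: no change.

omachitsonila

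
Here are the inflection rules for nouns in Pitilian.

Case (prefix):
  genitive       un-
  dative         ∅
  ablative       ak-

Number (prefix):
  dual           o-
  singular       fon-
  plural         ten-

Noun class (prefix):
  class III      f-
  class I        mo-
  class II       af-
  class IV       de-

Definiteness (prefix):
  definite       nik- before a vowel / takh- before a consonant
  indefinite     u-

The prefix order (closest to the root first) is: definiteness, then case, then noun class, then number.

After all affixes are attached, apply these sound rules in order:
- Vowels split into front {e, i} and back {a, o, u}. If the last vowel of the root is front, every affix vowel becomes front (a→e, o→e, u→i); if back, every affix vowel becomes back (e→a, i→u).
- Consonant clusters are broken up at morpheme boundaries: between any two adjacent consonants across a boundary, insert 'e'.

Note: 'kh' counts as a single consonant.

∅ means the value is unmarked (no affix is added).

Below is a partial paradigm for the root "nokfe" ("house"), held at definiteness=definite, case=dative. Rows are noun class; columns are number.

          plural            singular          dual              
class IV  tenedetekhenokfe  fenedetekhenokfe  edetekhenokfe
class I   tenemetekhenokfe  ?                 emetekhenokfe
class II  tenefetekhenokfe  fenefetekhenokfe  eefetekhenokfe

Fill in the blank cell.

fenemetekhenokfe

Attach definiteness definite takh- (before consonant 'n') → takhnokfe.
case = dative: zero marking, form stays takhnokfe.
Attach noun class class I mo- → motakhnokfe.
Attach number singular fon- → fonmotakhnokfe.
Apply vowel harmony: fonmotakhnokfe → fenmetekhnokfe.
Apply epenthesis: fenmetekhnokfe → fenemetekhenokfe.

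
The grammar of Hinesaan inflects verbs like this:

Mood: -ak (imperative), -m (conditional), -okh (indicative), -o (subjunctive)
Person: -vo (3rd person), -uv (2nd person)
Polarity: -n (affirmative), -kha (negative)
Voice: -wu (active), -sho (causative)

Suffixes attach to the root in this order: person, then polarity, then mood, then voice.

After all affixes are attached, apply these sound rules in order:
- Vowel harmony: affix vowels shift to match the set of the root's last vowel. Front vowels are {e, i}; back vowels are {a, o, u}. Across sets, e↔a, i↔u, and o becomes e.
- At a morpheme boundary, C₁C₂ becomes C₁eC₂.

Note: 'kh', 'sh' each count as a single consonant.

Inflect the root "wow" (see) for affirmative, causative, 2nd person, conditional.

Attach person 2nd person -uv → wowuv.
Attach polarity affirmative -n → wowuvn.
Attach mood conditional -m → wowuvnm.
Attach voice causative -sho → wowuvnmsho.
Vowel harmony: no change.
Apply epenthesis: wowuvnmsho → wowuvenemesho.

wowuvenemesho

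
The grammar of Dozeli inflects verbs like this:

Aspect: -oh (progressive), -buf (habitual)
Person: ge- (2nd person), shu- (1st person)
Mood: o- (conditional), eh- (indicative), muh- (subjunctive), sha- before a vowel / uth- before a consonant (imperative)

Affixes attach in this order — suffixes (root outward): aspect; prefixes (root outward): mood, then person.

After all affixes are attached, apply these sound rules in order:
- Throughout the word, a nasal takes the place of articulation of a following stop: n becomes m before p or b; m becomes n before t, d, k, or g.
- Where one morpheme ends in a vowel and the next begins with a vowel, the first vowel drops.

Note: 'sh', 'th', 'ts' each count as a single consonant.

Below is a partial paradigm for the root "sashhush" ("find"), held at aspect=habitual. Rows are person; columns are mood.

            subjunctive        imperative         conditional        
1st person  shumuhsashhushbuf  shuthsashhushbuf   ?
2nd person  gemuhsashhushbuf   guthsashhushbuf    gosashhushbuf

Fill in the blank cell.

Attach aspect habitual -buf → sashhushbuf.
Attach mood conditional o- → osashhushbuf.
Attach person 1st person shu- → shuosashhushbuf.
Nasal assimilation: no change.
Apply vowel deletion: shuosashhushbuf → shosashhushbuf.

shosashhushbuf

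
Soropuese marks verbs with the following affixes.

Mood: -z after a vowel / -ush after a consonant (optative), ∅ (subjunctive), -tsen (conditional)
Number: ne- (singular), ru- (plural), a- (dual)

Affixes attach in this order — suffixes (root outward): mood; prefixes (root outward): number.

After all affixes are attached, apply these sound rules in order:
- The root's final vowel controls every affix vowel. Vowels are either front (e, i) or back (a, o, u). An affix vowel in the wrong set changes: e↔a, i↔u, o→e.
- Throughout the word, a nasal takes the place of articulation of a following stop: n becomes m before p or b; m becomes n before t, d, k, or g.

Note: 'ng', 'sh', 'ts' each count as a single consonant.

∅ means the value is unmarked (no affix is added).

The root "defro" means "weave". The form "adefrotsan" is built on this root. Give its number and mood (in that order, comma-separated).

dual, conditional

Segment: a-defro-tsen.
number: a- → dual.
mood: -tsen → conditional.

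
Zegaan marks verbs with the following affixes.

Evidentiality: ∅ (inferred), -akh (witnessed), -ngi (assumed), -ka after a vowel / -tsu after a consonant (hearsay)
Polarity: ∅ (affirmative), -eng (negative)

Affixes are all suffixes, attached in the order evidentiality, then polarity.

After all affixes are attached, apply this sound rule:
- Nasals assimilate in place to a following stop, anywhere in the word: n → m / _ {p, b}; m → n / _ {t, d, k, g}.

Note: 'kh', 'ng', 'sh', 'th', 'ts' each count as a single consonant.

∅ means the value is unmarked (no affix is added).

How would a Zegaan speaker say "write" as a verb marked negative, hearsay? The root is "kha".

khakaeng

Attach evidentiality hearsay -ka (after vowel 'a') → khaka.
Attach polarity negative -eng → khakaeng.
Nasal assimilation: no change.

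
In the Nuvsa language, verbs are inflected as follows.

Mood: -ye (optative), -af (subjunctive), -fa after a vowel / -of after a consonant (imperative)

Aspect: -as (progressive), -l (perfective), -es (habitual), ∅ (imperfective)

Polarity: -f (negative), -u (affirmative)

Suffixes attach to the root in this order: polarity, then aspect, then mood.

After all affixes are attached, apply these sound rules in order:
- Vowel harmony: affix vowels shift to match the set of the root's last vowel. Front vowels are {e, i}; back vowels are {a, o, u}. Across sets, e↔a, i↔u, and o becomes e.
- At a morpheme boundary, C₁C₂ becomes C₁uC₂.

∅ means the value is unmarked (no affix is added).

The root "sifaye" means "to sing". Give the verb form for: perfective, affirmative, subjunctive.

sifayeilef

Attach polarity affirmative -u → sifayeu.
Attach aspect perfective -l → sifayeul.
Attach mood subjunctive -af → sifayeulaf.
Apply vowel harmony: sifayeulaf → sifayeilef.
Epenthesis: no change.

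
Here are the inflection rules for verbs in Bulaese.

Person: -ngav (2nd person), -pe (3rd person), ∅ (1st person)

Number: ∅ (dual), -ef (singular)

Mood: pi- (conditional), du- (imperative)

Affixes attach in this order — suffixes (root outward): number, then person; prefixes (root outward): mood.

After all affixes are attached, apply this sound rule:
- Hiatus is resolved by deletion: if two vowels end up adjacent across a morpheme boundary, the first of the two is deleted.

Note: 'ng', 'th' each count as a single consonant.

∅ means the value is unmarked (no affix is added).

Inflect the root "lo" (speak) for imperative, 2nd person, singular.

dulefngav

Attach mood imperative du- → dulo.
Attach number singular -ef → duloef.
Attach person 2nd person -ngav → duloefngav.
Apply vowel deletion: duloefngav → dulefngav.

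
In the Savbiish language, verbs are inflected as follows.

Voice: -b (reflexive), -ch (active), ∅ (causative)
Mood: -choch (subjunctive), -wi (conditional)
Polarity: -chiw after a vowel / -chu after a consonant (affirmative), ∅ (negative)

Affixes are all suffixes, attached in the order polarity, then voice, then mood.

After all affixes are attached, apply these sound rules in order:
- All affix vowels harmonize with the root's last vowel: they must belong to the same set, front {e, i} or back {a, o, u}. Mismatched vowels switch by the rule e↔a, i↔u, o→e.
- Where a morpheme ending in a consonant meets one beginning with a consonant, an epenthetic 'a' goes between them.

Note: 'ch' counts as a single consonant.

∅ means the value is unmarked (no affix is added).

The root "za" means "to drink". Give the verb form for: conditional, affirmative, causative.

Attach polarity affirmative -chiw (after vowel 'a') → zachiw.
voice = causative: zero marking, form stays zachiw.
Attach mood conditional -wi → zachiwwi.
Apply vowel harmony: zachiwwi → zachuwwu.
Apply epenthesis: zachuwwu → zachuwawu.

zachuwawu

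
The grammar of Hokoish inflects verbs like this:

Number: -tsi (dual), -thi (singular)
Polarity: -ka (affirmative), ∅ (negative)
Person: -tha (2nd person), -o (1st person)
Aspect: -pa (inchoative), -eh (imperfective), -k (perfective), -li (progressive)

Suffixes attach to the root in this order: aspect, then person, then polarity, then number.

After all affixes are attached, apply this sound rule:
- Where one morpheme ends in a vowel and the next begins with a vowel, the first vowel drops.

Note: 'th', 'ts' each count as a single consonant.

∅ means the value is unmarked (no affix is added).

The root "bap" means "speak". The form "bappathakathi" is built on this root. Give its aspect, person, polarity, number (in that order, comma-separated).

Segment: bap-pa-tha-ka-thi.
aspect: -pa → inchoative.
person: -tha → 2nd person.
polarity: -ka → affirmative.
number: -thi → singular.

inchoative, 2nd person, affirmative, singular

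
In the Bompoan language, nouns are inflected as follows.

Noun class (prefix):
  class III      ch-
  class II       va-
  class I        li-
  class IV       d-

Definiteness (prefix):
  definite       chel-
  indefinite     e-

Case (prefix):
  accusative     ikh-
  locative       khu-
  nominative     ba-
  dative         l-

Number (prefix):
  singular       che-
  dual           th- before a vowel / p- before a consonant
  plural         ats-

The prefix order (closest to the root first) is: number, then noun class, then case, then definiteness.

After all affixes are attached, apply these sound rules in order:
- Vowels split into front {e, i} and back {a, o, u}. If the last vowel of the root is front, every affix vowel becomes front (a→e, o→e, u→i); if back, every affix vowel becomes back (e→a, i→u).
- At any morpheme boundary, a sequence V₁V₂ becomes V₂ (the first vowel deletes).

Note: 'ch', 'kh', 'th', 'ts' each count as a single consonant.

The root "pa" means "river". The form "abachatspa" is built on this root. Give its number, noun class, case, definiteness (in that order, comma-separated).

Segment: e-ba-ch-ats-pa.
number: ats- → plural.
noun class: ch- → class III.
case: ba- → nominative.
definiteness: e- → indefinite.

plural, class III, nominative, indefinite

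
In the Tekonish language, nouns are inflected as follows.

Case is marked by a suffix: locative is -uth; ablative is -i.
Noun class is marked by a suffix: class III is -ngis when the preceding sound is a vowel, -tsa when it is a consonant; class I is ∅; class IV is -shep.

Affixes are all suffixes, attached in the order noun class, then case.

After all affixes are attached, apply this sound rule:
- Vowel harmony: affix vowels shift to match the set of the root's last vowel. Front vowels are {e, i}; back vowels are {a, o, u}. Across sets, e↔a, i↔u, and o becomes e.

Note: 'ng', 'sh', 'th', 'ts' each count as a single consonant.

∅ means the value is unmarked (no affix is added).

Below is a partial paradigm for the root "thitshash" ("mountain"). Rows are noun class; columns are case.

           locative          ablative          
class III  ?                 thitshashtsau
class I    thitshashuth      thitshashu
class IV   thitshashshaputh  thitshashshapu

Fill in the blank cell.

thitshashtsauth

Attach noun class class III -tsa (after consonant 'sh') → thitshashtsa.
Attach case locative -uth → thitshashtsauth.
Vowel harmony: no change.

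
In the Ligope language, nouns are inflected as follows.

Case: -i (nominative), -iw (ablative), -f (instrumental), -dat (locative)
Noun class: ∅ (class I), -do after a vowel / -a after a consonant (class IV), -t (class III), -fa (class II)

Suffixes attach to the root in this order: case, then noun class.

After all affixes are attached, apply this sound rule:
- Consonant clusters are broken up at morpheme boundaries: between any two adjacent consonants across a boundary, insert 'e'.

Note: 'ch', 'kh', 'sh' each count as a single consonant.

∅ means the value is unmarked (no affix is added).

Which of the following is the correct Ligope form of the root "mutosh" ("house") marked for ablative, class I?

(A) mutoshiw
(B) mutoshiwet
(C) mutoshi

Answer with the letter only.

A

Attach case ablative -iw → mutoshiw.
noun class = class I: zero marking, form stays mutoshiw.
Epenthesis: no change.
So the correct form is mutoshiw, option (A).
(B) mutoshiwet is wrong: it uses class III instead of class I for noun class.
(C) mutoshi is wrong: it uses nominative instead of ablative for case.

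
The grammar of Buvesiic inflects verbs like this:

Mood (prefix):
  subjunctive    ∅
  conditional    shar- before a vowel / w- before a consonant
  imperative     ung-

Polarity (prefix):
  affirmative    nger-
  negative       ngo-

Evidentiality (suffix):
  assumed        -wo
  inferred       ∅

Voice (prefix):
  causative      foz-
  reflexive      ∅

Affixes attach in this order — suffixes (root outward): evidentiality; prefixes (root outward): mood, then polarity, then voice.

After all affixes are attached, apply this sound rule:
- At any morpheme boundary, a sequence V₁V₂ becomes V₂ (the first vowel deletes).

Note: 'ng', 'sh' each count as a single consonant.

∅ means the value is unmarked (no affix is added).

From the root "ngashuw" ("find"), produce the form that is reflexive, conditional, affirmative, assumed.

Attach evidentiality assumed -wo → ngashuwwo.
Attach mood conditional w- (before consonant 'ng') → wngashuwwo.
Attach polarity affirmative nger- → ngerwngashuwwo.
voice = reflexive: zero marking, form stays ngerwngashuwwo.
Vowel deletion: no change.

ngerwngashuwwo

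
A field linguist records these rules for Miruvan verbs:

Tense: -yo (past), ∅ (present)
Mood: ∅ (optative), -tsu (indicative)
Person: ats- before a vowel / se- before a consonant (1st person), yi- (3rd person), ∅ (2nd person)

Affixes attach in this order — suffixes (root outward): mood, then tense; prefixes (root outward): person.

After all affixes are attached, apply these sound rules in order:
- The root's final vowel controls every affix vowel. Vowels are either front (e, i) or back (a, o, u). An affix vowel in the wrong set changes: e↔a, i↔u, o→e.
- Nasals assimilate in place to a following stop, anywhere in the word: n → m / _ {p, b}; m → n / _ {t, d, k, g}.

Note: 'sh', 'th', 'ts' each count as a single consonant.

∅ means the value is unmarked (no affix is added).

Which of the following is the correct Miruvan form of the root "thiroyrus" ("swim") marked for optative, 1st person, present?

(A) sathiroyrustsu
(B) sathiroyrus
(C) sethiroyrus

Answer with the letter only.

mood = optative: zero marking, form stays thiroyrus.
tense = present: zero marking, form stays thiroyrus.
Attach person 1st person se- (before consonant 'th') → sethiroyrus.
Apply vowel harmony: sethiroyrus → sathiroyrus.
Nasal assimilation: no change.
So the correct form is sathiroyrus, option (B).
(C) sethiroyrus is wrong: it fails to apply the sound rule(s).
(A) sathiroyrustsu is wrong: it uses indicative instead of optative for mood.

B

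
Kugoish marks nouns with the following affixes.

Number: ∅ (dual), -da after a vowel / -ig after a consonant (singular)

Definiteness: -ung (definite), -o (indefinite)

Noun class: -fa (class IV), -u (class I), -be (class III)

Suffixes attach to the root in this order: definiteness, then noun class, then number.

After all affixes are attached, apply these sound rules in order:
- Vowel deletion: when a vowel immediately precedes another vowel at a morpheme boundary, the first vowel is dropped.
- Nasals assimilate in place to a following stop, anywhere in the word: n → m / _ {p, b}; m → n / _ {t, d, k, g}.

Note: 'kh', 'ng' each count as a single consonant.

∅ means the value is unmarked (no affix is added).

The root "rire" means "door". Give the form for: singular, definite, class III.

rirungbeda

Attach definiteness definite -ung → rireung.
Attach noun class class III -be → rireungbe.
Attach number singular -da (after vowel 'e') → rireungbeda.
Apply vowel deletion: rireungbeda → rirungbeda.
Nasal assimilation: no change.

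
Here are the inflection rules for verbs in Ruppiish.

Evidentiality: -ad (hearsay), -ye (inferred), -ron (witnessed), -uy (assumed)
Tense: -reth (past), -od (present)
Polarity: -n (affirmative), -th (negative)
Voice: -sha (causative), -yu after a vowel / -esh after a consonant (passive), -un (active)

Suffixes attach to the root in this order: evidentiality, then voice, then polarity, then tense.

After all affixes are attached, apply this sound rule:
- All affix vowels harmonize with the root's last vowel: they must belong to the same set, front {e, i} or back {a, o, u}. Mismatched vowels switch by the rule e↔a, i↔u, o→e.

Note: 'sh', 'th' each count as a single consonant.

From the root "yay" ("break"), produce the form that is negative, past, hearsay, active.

Attach evidentiality hearsay -ad → yayad.
Attach voice active -un → yayadun.
Attach polarity negative -th → yayadunth.
Attach tense past -reth → yayadunthreth.
Apply vowel harmony: yayadunthreth → yayadunthrath.

yayadunthrath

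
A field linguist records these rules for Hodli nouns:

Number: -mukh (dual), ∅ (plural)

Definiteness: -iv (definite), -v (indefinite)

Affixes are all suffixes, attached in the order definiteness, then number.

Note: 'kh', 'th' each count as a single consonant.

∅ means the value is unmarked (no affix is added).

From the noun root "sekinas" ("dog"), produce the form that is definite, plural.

sekinasiv

Attach definiteness definite -iv → sekinasiv.
number = plural: zero marking, form stays sekinasiv.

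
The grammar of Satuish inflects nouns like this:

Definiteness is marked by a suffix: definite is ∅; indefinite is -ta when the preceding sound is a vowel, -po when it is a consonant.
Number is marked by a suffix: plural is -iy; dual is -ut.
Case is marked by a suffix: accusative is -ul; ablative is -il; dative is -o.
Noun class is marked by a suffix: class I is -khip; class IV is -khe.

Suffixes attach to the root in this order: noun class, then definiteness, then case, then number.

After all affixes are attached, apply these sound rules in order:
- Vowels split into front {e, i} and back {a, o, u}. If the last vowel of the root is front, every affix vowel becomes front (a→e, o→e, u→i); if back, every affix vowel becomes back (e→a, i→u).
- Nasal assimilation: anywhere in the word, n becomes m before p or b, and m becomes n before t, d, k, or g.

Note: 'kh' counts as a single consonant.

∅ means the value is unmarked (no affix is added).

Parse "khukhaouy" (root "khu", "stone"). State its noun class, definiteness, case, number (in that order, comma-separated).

class IV, definite, dative, plural

Segment: khu-khe-o-iy.
noun class: -khe → class IV.
definiteness: ∅ → definite.
case: -o → dative.
number: -iy → plural.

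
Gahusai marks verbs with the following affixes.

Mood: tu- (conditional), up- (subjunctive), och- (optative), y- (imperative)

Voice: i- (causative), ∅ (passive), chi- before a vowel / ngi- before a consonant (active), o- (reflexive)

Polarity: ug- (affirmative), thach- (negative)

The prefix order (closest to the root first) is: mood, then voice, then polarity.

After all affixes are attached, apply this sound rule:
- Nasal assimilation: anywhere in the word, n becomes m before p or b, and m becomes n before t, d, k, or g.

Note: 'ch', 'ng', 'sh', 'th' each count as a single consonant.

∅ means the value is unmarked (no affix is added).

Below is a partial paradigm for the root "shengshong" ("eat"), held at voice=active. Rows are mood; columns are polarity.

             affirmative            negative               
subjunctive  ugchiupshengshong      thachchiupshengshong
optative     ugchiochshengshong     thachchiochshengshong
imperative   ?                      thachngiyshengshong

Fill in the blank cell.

Attach mood imperative y- → yshengshong.
Attach voice active ngi- (before consonant 'y') → ngiyshengshong.
Attach polarity affirmative ug- → ugngiyshengshong.
Nasal assimilation: no change.

ugngiyshengshong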